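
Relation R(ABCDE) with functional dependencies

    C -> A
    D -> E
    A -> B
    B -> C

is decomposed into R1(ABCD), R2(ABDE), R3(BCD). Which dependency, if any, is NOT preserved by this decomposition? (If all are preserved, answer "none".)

none

C → A lies within R1.
D → E lies within R2.
A → B lies within R1.
B → C lies within R1.
Every dependency is enforceable on the fragments, so the decomposition is dependency-preserving.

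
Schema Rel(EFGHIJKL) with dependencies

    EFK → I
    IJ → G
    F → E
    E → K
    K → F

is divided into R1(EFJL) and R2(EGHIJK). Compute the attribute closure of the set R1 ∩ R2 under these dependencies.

R1 ∩ R2 = {EJ}.
E → K applies, adding K
K → F applies, adding F
EFK → I applies, adding I
IJ → G applies, adding G
Closure: {EFGIJK}.

EFGIJK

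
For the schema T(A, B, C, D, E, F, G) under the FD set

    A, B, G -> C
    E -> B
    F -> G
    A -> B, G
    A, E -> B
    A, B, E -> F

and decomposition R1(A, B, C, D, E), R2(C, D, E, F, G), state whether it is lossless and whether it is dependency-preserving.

lossy and not dependency-preserving

Lossless test: (C, D, E)⁺ = {B, C, D, E}, which is a superkey of neither fragment — lossy.
Dependency preservation: the restricted closure of {A} across the fragments never reaches {B, G}, so A → B, G cannot be enforced without a join — not preserved.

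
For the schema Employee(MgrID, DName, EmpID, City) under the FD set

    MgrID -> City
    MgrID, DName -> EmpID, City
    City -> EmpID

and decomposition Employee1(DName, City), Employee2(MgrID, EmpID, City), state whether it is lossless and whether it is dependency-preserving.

Lossless test: (City)⁺ = {EmpID, City}, which is a superkey of neither fragment — lossy.
Dependency preservation: MgrID, DName → EmpID, City is not contained in any single fragment, but the restricted closure of its left-hand side across the fragments still reaches the right-hand side; the remaining FDs each lie inside some fragment. All dependencies are preserved.

lossy but dependency-preserving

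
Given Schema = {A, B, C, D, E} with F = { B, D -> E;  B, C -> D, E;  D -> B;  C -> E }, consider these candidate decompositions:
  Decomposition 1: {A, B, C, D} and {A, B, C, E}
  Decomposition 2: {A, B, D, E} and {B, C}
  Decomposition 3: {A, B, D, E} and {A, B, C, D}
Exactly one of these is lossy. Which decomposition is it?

Decomposition 2

Decomposition 1: common = {A, B, C}, closure = {A, B, C, D, E} → lossless.
Decomposition 2: common = {B}, closure = {B} → lossy.
Decomposition 3: common = {A, B, D}, closure = {A, B, D, E} → lossless.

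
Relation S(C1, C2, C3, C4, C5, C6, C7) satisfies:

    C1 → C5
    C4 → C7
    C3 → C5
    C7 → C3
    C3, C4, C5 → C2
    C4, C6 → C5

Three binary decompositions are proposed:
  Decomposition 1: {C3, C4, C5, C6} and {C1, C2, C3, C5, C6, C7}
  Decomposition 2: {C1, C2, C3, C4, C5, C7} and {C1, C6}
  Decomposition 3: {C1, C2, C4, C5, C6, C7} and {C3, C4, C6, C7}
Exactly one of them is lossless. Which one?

Decomposition 3

Decomposition 1: common = {C3, C5, C6}, closure = {C3, C5, C6} → lossy.
Decomposition 2: common = {C1}, closure = {C1, C5} → lossy.
Decomposition 3: common = {C4, C6, C7}, closure = {C2, C3, C4, C5, C6, C7} → lossless.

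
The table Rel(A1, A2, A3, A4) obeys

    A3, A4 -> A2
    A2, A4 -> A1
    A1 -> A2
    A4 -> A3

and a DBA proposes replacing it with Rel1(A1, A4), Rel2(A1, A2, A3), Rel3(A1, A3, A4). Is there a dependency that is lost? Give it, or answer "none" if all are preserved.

none

A3, A4 → A2: restricted closure across fragments reaches A2.
A2, A4 → A1: restricted closure across fragments reaches A1.
A1 → A2 lies within Rel2.
A4 → A3 lies within Rel3.
Every dependency is enforceable on the fragments, so the decomposition is dependency-preserving.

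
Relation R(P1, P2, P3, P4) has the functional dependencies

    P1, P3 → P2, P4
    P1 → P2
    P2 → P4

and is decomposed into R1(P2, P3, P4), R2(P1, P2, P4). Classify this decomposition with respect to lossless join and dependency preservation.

Lossless test: (P2, P4)⁺ = {P2, P4}, which is a superkey of neither fragment — lossy.
Dependency preservation: P1, P3 → P2, P4 is not contained in any single fragment, but the restricted closure of its left-hand side across the fragments still reaches the right-hand side; the remaining FDs each lie inside some fragment. All dependencies are preserved.

lossy but dependency-preserving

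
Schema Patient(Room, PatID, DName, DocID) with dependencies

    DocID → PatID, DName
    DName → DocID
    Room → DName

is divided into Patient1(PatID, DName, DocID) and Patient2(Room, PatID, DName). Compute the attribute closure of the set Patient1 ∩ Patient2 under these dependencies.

Patient1 ∩ Patient2 = {PatID, DName}.
DName → DocID applies, adding DocID
Closure: {PatID, DName, DocID}.

PatID, DName, DocID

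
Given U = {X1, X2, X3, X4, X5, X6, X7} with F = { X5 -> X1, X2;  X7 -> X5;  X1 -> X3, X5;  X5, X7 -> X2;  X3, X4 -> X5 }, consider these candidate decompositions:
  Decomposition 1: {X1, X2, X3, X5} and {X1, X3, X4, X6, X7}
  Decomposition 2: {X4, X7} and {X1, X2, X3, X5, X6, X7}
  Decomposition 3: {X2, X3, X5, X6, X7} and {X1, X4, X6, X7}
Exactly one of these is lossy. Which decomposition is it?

Decomposition 2

Decomposition 1: common = {X1, X3}, closure = {X1, X2, X3, X5} → lossless.
Decomposition 2: common = {X7}, closure = {X1, X2, X3, X5, X7} → lossy.
Decomposition 3: common = {X6, X7}, closure = {X1, X2, X3, X5, X6, X7} → lossless.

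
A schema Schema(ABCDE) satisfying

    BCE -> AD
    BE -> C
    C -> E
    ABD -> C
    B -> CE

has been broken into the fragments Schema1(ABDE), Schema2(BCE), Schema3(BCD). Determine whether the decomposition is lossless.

Chase test. Columns are ABCDE; row i has aⱼ where attribute j ∈ Schemai, else bᵢⱼ.
Initial tableau (one row per fragment):
  row 1: a1 a2 b13 a4 a5
  row 2: b21 a2 a3 b24 a5
  row 3: b31 a2 a3 a4 b35
Rows 1 and 2 agree on BE; apply BE→C and equate their C entries.
Rows 1 and 3 agree on C; apply C→E and equate their E entries.
Rows 1 and 2 agree on BCE; apply BCE→AD and equate their AD entries.
Rows 1 and 3 agree on BCE; apply BCE→AD and equate their AD entries.
Row 1 is now all distinguished symbols — the join is lossless.

Yes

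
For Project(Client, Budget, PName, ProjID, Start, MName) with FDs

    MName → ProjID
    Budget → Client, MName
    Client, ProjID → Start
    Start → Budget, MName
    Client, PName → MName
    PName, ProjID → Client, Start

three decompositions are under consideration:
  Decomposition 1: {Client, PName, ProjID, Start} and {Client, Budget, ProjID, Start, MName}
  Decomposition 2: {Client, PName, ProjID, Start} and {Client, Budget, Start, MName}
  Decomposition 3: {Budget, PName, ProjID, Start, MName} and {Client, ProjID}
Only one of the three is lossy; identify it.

Decomposition 3

Decomposition 1: common = {Client, ProjID, Start}, closure = {Client, Budget, ProjID, Start, MName} → lossless.
Decomposition 2: common = {Client, Start}, closure = {Client, Budget, ProjID, Start, MName} → lossless.
Decomposition 3: common = {ProjID}, closure = {ProjID} → lossy.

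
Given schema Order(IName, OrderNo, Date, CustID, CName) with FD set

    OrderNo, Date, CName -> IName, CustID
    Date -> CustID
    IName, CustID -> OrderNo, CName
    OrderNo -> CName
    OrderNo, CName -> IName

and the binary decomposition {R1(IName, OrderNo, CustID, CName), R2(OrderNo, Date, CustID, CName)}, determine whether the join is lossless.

Common attributes: R1 ∩ R2 = {OrderNo, CustID, CName}.
Closure of {OrderNo, CustID, CName}: OrderNo, CName → IName applies, adding IName. So (OrderNo, CustID, CName)⁺ = {IName, OrderNo, CustID, CName}.
This closure contains every attribute of R1, so R1 ∩ R2 → R1. The join is lossless.

Yes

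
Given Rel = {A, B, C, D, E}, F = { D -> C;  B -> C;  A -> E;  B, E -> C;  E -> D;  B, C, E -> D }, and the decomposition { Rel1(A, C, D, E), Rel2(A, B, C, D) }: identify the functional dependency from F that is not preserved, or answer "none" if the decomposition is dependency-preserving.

none

D → C lies within Rel1.
B → C lies within Rel2.
A → E lies within Rel1.
B, E → C: restricted closure across fragments reaches C.
E → D lies within Rel1.
B, C, E → D: restricted closure across fragments reaches D.
Every dependency is enforceable on the fragments, so the decomposition is dependency-preserving.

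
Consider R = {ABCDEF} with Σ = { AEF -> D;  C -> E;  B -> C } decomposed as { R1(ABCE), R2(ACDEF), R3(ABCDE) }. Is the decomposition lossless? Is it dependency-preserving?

lossy but dependency-preserving

Lossless test (chase): applying each FD to every pair of rows produces no changes in the tableau, so no row becomes fully distinguished — the join is lossy.
Dependency preservation: every FD's attributes lie within a single fragment, so each can be enforced locally — preserved.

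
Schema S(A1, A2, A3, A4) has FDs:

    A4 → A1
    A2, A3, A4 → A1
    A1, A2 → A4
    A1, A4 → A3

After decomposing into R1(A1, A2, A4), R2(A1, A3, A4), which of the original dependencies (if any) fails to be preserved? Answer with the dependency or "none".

A4 → A1 lies within R1.
A2, A3, A4 → A1: restricted closure across fragments reaches A1.
A1, A2 → A4 lies within R1.
A1, A4 → A3 lies within R2.
Every dependency is enforceable on the fragments, so the decomposition is dependency-preserving.

none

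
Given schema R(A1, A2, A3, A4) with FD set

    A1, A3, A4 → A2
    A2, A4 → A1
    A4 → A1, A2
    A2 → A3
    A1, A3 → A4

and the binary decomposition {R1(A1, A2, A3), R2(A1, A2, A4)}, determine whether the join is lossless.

Common attributes: R1 ∩ R2 = {A1, A2}.
Closure of {A1, A2}: A2 → A3 applies, adding A3; A1, A3 → A4 applies, adding A4. So (A1, A2)⁺ = {A1, A2, A3, A4}.
This closure contains every attribute of R1, so R1 ∩ R2 → R1. The join is lossless.

Yes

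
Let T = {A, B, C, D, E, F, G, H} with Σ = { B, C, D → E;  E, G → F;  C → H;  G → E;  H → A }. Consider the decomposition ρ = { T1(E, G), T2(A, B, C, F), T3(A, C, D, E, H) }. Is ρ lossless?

Chase test. Columns are A, B, C, D, E, F, G, H; row i has aⱼ where attribute j ∈ Ti, else bᵢⱼ.
Initial tableau (one row per fragment):
  row 1: b11 b12 b13 b14 a5 b16 a7 b18
  row 2: a1 a2 a3 b24 b25 a6 b27 b28
  row 3: a1 b32 a3 a4 a5 b36 b37 a8
Rows 2 and 3 agree on C; apply C→H and equate their H entries.
No row becomes fully distinguished — the join is lossy.

No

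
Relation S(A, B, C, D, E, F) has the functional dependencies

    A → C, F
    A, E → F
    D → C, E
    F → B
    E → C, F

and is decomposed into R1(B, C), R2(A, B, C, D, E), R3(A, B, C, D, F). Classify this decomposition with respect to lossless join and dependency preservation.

Lossless test (chase): Rows 2 and 3 agree on A; apply A→C, F and equate their C, F entries. Rows 2 and 3 agree on D; apply D→C, E and equate their C, E entries. Row 2 is now all distinguished symbols — the join is lossless.
Dependency preservation: the restricted closure of {E} across the fragments never reaches {C, F}, so E → C, F cannot be enforced without a join — not preserved.

lossless but not dependency-preserving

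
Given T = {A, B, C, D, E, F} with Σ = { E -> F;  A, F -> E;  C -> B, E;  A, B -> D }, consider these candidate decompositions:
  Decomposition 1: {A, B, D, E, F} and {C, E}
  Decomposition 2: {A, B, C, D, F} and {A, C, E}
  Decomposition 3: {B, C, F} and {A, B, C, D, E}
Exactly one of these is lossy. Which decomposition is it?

Decomposition 1

Decomposition 1: common = {E}, closure = {E, F} → lossy.
Decomposition 2: common = {A, C}, closure = {A, B, C, D, E, F} → lossless.
Decomposition 3: common = {B, C}, closure = {B, C, E, F} → lossless.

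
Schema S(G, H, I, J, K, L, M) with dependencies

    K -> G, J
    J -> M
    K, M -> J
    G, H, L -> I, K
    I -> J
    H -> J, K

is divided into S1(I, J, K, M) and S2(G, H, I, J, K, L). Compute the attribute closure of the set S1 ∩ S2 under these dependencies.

S1 ∩ S2 = {I, J, K}.
K → G, J applies, adding G
J → M applies, adding M
Closure: {G, I, J, K, M}.

G, I, J, K, M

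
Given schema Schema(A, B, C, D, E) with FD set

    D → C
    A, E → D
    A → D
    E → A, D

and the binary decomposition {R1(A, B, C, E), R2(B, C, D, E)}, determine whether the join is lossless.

Yes

Common attributes: R1 ∩ R2 = {B, C, E}.
Closure of {B, C, E}: E → A, D applies, adding A, D. So (B, C, E)⁺ = {A, B, C, D, E}.
This closure contains every attribute of R1, so R1 ∩ R2 → R1. The join is lossless.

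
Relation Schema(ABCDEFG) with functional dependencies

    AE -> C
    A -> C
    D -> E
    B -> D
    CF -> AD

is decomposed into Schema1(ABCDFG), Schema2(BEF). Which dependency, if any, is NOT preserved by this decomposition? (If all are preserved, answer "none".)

Check D → E: no single fragment contains all of {DE}, and the restricted closure of {D} across the fragments never reaches {E}.
AE → C is preserved.
A → C is preserved.
B → D is preserved.
CF → AD is preserved.

D -> E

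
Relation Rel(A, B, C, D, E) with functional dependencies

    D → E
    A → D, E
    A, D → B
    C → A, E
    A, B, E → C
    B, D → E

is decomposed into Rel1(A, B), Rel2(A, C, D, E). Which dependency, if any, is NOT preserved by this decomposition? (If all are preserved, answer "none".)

none

D → E lies within Rel2.
A → D, E lies within Rel2.
A, D → B: restricted closure across fragments reaches B.
C → A, E lies within Rel2.
A, B, E → C: restricted closure across fragments reaches C.
B, D → E: restricted closure across fragments reaches E.
Every dependency is enforceable on the fragments, so the decomposition is dependency-preserving.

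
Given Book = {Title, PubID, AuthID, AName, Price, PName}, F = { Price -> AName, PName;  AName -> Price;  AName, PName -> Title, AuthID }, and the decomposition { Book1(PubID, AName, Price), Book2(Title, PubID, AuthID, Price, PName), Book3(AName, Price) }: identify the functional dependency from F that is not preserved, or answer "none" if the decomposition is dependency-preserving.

none

Price → AName, PName: restricted closure across fragments reaches AName, PName.
AName → Price lies within Book1.
AName, PName → Title, AuthID: restricted closure across fragments reaches Title, AuthID.
Every dependency is enforceable on the fragments, so the decomposition is dependency-preserving.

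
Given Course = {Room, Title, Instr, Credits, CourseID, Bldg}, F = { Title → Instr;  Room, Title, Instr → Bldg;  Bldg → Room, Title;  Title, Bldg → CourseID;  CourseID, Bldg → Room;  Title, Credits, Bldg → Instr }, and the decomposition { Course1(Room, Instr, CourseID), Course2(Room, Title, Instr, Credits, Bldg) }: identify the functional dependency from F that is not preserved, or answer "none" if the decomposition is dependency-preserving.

Title, Bldg → CourseID

Check Title, Bldg → CourseID: no single fragment contains all of {Title, CourseID, Bldg}, and the restricted closure of {Title, Bldg} across the fragments never reaches {CourseID}.
Title → Instr is preserved.
Room, Title, Instr → Bldg is preserved.
Bldg → Room, Title is preserved.
CourseID, Bldg → Room is preserved.
Title, Credits, Bldg → Instr is preserved.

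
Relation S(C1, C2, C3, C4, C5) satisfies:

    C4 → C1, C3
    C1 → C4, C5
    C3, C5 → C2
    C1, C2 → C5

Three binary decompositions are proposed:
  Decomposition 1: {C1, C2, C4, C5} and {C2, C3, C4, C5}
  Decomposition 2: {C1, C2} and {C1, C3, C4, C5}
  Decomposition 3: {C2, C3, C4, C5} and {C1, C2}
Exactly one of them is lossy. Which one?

Decomposition 3

Decomposition 1: common = {C2, C4, C5}, closure = {C1, C2, C3, C4, C5} → lossless.
Decomposition 2: common = {C1}, closure = {C1, C2, C3, C4, C5} → lossless.
Decomposition 3: common = {C2}, closure = {C2} → lossy.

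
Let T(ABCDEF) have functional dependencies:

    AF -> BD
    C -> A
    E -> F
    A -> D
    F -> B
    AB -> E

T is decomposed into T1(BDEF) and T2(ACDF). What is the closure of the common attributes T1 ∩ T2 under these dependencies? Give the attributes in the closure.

BDF

T1 ∩ T2 = {DF}.
F → B applies, adding B
Closure: {BDF}.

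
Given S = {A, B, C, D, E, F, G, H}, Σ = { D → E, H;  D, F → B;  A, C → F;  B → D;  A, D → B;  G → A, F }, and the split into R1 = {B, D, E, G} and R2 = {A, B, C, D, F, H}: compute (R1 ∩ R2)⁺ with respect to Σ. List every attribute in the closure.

R1 ∩ R2 = {B, D}.
D → E, H applies, adding E, H
Closure: {B, D, E, H}.

B, D, E, H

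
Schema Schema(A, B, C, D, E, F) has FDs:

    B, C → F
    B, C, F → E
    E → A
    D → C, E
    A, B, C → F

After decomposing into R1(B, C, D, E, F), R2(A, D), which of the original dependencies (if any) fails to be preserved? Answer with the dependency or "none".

Check E → A: no single fragment contains all of {A, E}, and the restricted closure of {E} across the fragments never reaches {A}.
B, C → F is preserved.
B, C, F → E is preserved.
D → C, E is preserved.
A, B, C → F is preserved.

E → A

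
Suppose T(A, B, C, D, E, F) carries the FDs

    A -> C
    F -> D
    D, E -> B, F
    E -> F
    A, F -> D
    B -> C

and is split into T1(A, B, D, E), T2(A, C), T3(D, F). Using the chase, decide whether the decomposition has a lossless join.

Chase test. Columns are A, B, C, D, E, F; row i has aⱼ where attribute j ∈ Ti, else bᵢⱼ.
Initial tableau (one row per fragment):
  row 1: a1 a2 b13 a4 a5 b16
  row 2: a1 b22 a3 b24 b25 b26
  row 3: b31 b32 b33 a4 b35 a6
Rows 1 and 2 agree on A; apply A→C and equate their C entries.
No row becomes fully distinguished — the join is lossy.

No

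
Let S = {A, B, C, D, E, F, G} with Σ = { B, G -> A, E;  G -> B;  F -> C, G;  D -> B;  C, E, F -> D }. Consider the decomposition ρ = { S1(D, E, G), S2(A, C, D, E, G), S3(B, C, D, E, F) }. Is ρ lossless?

No

Chase test. Columns are A, B, C, D, E, F, G; row i has aⱼ where attribute j ∈ Si, else bᵢⱼ.
Initial tableau (one row per fragment):
  row 1: b11 b12 b13 a4 a5 b16 a7
  row 2: a1 b22 a3 a4 a5 b26 a7
  row 3: b31 a2 a3 a4 a5 a6 b37
Rows 1 and 2 agree on G; apply G→B and equate their B entries.
Rows 1 and 3 agree on D; apply D→B and equate their B entries.
Rows 1 and 2 agree on B, G; apply B, G→A, E and equate their A, E entries.
No row becomes fully distinguished — the join is lossy.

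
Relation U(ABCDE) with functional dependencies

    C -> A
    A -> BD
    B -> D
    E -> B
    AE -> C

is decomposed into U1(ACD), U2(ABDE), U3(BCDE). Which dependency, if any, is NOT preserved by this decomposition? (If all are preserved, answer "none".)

Check AE → C: no single fragment contains all of {ACE}, and the restricted closure of {AE} across the fragments never reaches {C}.
C → A is preserved.
A → BD is preserved.
B → D is preserved.
E → B is preserved.

AE -> C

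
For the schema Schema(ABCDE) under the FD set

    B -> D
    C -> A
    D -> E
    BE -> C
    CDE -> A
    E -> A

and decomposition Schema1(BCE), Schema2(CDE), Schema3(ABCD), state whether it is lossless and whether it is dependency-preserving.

Lossless test (chase): Rows 1 and 3 agree on B; apply B→D and equate their D entries. Rows 1 and 2 agree on C; apply C→A and equate their A entries. Rows 1 and 3 agree on C; apply C→A and equate their A entries. Rows 1 and 3 agree on D; apply D→E and equate their E entries. Row 1 is now all distinguished symbols — the join is lossless.
Dependency preservation: the restricted closure of {E} across the fragments never reaches {A}, so E → A cannot be enforced without a join — not preserved.

lossless but not dependency-preserving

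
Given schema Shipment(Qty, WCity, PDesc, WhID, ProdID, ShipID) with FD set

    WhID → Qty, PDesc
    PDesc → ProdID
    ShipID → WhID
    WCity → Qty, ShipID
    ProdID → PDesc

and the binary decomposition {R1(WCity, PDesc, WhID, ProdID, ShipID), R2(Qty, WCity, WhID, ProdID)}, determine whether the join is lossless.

Common attributes: R1 ∩ R2 = {WCity, WhID, ProdID}.
Closure of {WCity, WhID, ProdID}: WhID → Qty, PDesc applies, adding Qty, PDesc; WCity → Qty, ShipID applies, adding ShipID. So (WCity, WhID, ProdID)⁺ = {Qty, WCity, PDesc, WhID, ProdID, ShipID}.
This closure contains every attribute of R1, so R1 ∩ R2 → R1. The join is lossless.

Yes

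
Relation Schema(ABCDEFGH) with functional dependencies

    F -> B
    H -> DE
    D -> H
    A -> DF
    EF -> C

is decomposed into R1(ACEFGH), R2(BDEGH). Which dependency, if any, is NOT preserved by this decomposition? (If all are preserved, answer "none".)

Check F → B: no single fragment contains all of {BF}, and the restricted closure of {F} across the fragments never reaches {B}.
H → DE is preserved.
D → H is preserved.
A → DF is preserved.
EF → C is preserved.

F -> B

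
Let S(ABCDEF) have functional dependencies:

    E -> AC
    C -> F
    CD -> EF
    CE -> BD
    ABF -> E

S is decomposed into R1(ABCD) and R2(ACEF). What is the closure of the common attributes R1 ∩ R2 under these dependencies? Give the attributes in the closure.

ACF

R1 ∩ R2 = {AC}.
C → F applies, adding F
Closure: {ACF}.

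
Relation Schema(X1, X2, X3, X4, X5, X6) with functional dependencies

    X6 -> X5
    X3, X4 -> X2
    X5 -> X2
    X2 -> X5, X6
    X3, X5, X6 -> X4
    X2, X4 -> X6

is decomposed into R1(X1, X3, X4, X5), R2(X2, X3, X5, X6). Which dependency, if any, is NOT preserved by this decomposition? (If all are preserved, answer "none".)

X6 → X5 lies within R2.
X3, X4 → X2: restricted closure across fragments reaches X2.
X5 → X2 lies within R2.
X2 → X5, X6 lies within R2.
X3, X5, X6 → X4: restricted closure across fragments reaches X4.
X2, X4 → X6: restricted closure across fragments reaches X6.
Every dependency is enforceable on the fragments, so the decomposition is dependency-preserving.

none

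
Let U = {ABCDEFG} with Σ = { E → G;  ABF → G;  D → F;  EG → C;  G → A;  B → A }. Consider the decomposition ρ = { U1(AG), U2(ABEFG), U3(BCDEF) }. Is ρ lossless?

Chase test. Columns are ABCDEFG; row i has aⱼ where attribute j ∈ Ui, else bᵢⱼ.
Initial tableau (one row per fragment):
  row 1: a1 b12 b13 b14 b15 b16 a7
  row 2: a1 a2 b23 b24 a5 a6 a7
  row 3: b31 a2 a3 a4 a5 a6 b37
Rows 2 and 3 agree on E; apply E→G and equate their G entries.
Rows 2 and 3 agree on EG; apply EG→C and equate their C entries.
Rows 1 and 3 agree on G; apply G→A and equate their A entries.
Row 3 is now all distinguished symbols — the join is lossless.

Yes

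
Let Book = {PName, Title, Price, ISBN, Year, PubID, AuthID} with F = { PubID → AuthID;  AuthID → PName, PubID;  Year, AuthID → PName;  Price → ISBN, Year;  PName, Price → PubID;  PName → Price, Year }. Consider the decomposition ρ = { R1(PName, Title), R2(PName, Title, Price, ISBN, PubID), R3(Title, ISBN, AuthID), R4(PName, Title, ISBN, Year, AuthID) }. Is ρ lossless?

Chase test. Columns are PName, Title, Price, ISBN, Year, PubID, AuthID; row i has aⱼ where attribute j ∈ Ri, else bᵢⱼ.
Initial tableau (one row per fragment):
  row 1: a1 a2 b13 b14 b15 b16 b17
  row 2: a1 a2 a3 a4 b25 a6 b27
  row 3: b31 a2 b33 a4 b35 b36 a7
  row 4: a1 a2 b43 a4 a5 b46 a7
Rows 3 and 4 agree on AuthID; apply AuthID→PName, PubID and equate their PName, PubID entries.
Rows 1 and 2 agree on PName; apply PName→Price, Year and equate their Price, Year entries.
Rows 1 and 3 agree on PName; apply PName→Price, Year and equate their Price, Year entries.
Rows 1 and 4 agree on PName; apply PName→Price, Year and equate their Price, Year entries.
Rows 1 and 2 agree on Price; apply Price→ISBN, Year and equate their ISBN, Year entries.
Rows 1 and 2 agree on PName, Price; apply PName, Price→PubID and equate their PubID entries.
Rows 1 and 3 agree on PName, Price; apply PName, Price→PubID and equate their PubID entries.
Rows 1 and 2 agree on PubID; apply PubID→AuthID and equate their AuthID entries.
Rows 1 and 3 agree on PubID; apply PubID→AuthID and equate their AuthID entries.
Row 1 is now all distinguished symbols — the join is lossless.

Yes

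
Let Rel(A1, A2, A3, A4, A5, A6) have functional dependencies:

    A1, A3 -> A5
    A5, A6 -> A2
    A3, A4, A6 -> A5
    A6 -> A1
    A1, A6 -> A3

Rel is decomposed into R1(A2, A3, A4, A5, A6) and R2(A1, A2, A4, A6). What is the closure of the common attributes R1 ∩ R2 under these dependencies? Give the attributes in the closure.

R1 ∩ R2 = {A2, A4, A6}.
A6 → A1 applies, adding A1
A1, A6 → A3 applies, adding A3
A1, A3 → A5 applies, adding A5
Closure: {A1, A2, A3, A4, A5, A6}.

A1, A2, A3, A4, A5, A6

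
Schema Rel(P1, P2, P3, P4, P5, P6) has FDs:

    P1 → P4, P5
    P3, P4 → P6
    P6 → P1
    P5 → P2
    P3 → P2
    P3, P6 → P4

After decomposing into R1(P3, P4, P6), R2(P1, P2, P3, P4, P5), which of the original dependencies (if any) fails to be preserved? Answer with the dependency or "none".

Check P6 → P1: no single fragment contains all of {P1, P6}, and the restricted closure of {P6} across the fragments never reaches {P1}.
P1 → P4, P5 is preserved.
P3, P4 → P6 is preserved.
P5 → P2 is preserved.
P3 → P2 is preserved.
P3, P6 → P4 is preserved.

P6 → P1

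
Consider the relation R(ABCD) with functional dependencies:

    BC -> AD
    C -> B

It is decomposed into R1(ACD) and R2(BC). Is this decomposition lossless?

Yes

Common attributes: R1 ∩ R2 = {C}.
Closure of {C}: C → B applies, adding B; BC → AD applies, adding AD. So (C)⁺ = {ABCD}.
This closure contains every attribute of R1, so R1 ∩ R2 → R1. The join is lossless.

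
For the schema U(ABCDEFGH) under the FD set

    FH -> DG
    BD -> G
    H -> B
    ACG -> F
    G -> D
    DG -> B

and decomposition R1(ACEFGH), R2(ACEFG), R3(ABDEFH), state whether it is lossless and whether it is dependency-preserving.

Lossless test (chase): Rows 1 and 3 agree on FH; apply FH→DG and equate their DG entries. Rows 1 and 3 agree on H; apply H→B and equate their B entries. Rows 1 and 2 agree on G; apply G→D and equate their D entries. Rows 1 and 2 agree on DG; apply DG→B and equate their B entries. Row 1 is now all distinguished symbols — the join is lossless.
Dependency preservation: the restricted closure of {BD} across the fragments never reaches {G}, so BD → G cannot be enforced without a join — not preserved.

lossless but not dependency-preserving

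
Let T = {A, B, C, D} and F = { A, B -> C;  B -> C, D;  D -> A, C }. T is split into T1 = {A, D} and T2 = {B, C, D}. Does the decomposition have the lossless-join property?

Common attributes: T1 ∩ T2 = {D}.
Closure of {D}: D → A, C applies, adding A, C. So (D)⁺ = {A, C, D}.
This closure contains every attribute of T1, so T1 ∩ T2 → T1. The join is lossless.

Yes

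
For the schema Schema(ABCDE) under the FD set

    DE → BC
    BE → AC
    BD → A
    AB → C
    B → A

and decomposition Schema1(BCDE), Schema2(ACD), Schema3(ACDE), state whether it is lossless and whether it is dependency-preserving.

Lossless test (chase): Rows 1 and 3 agree on DE; apply DE→BC and equate their BC entries. Rows 1 and 3 agree on BE; apply BE→AC and equate their AC entries. Row 1 is now all distinguished symbols — the join is lossless.
Dependency preservation: the restricted closure of {BE} across the fragments never reaches {AC}, so BE → AC cannot be enforced without a join — not preserved.

lossless but not dependency-preserving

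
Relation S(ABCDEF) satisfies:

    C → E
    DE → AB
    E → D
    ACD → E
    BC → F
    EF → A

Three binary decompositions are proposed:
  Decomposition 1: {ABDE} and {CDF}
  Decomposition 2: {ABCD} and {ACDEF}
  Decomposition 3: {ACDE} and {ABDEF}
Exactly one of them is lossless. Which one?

Decomposition 1: common = {D}, closure = {D} → lossy.
Decomposition 2: common = {ACD}, closure = {ABCDEF} → lossless.
Decomposition 3: common = {ADE}, closure = {ABDE} → lossy.

Decomposition 2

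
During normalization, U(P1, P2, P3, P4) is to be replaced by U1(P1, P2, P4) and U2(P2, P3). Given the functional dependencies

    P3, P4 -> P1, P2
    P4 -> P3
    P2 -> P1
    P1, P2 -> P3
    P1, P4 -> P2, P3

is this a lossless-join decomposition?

Yes

Common attributes: U1 ∩ U2 = {P2}.
Closure of {P2}: P2 → P1 applies, adding P1; P1, P2 → P3 applies, adding P3. So (P2)⁺ = {P1, P2, P3}.
This closure contains every attribute of U2, so U1 ∩ U2 → U2. The join is lossless.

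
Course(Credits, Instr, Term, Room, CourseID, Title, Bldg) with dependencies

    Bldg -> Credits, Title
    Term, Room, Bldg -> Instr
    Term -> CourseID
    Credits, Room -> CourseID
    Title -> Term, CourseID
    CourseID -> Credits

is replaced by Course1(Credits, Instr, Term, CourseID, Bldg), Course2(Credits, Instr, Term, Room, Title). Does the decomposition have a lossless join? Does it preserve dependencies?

Lossless test: (Credits, Instr, Term)⁺ = {Credits, Instr, Term, CourseID}, which is a superkey of neither fragment — lossy.
Dependency preservation: the restricted closure of {Bldg} across the fragments never reaches {Credits, Title}, so Bldg → Credits, Title cannot be enforced without a join — not preserved.

lossy and not dependency-preserving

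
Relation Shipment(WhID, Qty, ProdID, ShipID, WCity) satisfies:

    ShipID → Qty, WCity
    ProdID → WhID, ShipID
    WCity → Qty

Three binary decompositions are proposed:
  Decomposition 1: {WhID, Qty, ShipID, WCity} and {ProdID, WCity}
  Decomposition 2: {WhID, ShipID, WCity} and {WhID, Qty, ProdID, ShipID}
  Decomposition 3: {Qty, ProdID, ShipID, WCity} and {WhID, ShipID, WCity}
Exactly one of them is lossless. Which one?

Decomposition 2

Decomposition 1: common = {WCity}, closure = {Qty, WCity} → lossy.
Decomposition 2: common = {WhID, ShipID}, closure = {WhID, Qty, ShipID, WCity} → lossless.
Decomposition 3: common = {ShipID, WCity}, closure = {Qty, ShipID, WCity} → lossy.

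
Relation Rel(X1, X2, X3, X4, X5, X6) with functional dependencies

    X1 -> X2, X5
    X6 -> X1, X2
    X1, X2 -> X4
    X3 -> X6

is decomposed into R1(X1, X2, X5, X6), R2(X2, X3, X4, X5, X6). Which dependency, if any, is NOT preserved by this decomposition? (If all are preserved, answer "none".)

Check X1, X2 → X4: no single fragment contains all of {X1, X2, X4}, and the restricted closure of {X1, X2} across the fragments never reaches {X4}.
X1 → X2, X5 is preserved.
X6 → X1, X2 is preserved.
X3 → X6 is preserved.

X1, X2 -> X4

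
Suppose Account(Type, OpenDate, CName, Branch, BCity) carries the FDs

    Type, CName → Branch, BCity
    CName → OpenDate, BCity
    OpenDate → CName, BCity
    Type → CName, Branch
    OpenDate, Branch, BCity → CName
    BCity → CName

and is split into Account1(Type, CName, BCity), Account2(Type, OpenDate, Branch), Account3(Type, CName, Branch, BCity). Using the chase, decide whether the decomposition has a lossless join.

Chase test. Columns are Type, OpenDate, CName, Branch, BCity; row i has aⱼ where attribute j ∈ Accounti, else bᵢⱼ.
Initial tableau (one row per fragment):
  row 1: a1 b12 a3 b14 a5
  row 2: a1 a2 b23 a4 b25
  row 3: a1 b32 a3 a4 a5
Rows 1 and 3 agree on Type, CName; apply Type, CName→Branch, BCity and equate their Branch, BCity entries.
Rows 1 and 3 agree on CName; apply CName→OpenDate, BCity and equate their OpenDate, BCity entries.
Rows 1 and 2 agree on Type; apply Type→CName, Branch and equate their CName, Branch entries.
Rows 1 and 2 agree on Type, CName; apply Type, CName→Branch, BCity and equate their Branch, BCity entries.
Rows 1 and 2 agree on CName; apply CName→OpenDate, BCity and equate their OpenDate, BCity entries.
Row 1 is now all distinguished symbols — the join is lossless.

Yes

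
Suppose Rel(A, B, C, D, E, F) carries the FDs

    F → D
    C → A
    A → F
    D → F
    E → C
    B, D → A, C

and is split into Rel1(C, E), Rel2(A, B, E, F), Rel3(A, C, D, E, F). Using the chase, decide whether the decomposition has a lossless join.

Yes

Chase test. Columns are A, B, C, D, E, F; row i has aⱼ where attribute j ∈ Reli, else bᵢⱼ.
Initial tableau (one row per fragment):
  row 1: b11 b12 a3 b14 a5 b16
  row 2: a1 a2 b23 b24 a5 a6
  row 3: a1 b32 a3 a4 a5 a6
Rows 2 and 3 agree on F; apply F→D and equate their D entries.
Rows 1 and 3 agree on C; apply C→A and equate their A entries.
Rows 1 and 2 agree on A; apply A→F and equate their F entries.
Rows 1 and 2 agree on E; apply E→C and equate their C entries.
Rows 1 and 2 agree on F; apply F→D and equate their D entries.
Row 2 is now all distinguished symbols — the join is lossless.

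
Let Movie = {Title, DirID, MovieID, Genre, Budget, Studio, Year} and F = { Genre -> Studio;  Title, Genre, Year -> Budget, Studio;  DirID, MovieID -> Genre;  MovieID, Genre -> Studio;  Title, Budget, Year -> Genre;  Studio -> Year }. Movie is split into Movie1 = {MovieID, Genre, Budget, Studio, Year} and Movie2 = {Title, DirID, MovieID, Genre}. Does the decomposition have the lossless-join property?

No

Common attributes: Movie1 ∩ Movie2 = {MovieID, Genre}.
Closure of {MovieID, Genre}: Genre → Studio applies, adding Studio; Studio → Year applies, adding Year. So (MovieID, Genre)⁺ = {MovieID, Genre, Studio, Year}.
The closure contains neither all of Movie1 = {MovieID, Genre, Budget, Studio, Year} nor all of Movie2 = {Title, DirID, MovieID, Genre}, so the common attributes are not a superkey of either fragment. The join is lossy.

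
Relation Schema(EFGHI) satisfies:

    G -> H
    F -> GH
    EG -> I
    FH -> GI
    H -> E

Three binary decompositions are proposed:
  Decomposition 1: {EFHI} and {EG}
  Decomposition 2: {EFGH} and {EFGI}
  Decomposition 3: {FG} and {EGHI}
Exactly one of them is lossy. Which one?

Decomposition 1: common = {E}, closure = {E} → lossy.
Decomposition 2: common = {EFG}, closure = {EFGHI} → lossless.
Decomposition 3: common = {G}, closure = {EGHI} → lossless.

Decomposition 1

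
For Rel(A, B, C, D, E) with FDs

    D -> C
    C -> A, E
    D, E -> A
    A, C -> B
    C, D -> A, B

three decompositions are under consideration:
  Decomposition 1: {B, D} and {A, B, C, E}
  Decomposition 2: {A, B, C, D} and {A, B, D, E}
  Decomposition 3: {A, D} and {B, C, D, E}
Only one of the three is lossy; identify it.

Decomposition 1: common = {B}, closure = {B} → lossy.
Decomposition 2: common = {A, B, D}, closure = {A, B, C, D, E} → lossless.
Decomposition 3: common = {D}, closure = {A, B, C, D, E} → lossless.

Decomposition 1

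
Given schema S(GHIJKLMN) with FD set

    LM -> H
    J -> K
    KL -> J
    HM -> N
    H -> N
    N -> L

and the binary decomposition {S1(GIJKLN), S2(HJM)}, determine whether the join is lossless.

Common attributes: S1 ∩ S2 = {J}.
Closure of {J}: J → K applies, adding K. So (J)⁺ = {JK}.
The closure contains neither all of S1 = {GIJKLN} nor all of S2 = {HJM}, so the common attributes are not a superkey of either fragment. The join is lossy.

No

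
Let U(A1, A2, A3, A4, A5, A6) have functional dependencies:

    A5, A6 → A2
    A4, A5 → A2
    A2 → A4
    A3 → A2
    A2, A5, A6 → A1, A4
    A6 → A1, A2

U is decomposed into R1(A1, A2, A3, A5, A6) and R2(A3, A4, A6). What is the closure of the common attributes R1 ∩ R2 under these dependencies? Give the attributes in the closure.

R1 ∩ R2 = {A3, A6}.
A3 → A2 applies, adding A2
A6 → A1, A2 applies, adding A1
A2 → A4 applies, adding A4
Closure: {A1, A2, A3, A4, A6}.

A1, A2, A3, A4, A6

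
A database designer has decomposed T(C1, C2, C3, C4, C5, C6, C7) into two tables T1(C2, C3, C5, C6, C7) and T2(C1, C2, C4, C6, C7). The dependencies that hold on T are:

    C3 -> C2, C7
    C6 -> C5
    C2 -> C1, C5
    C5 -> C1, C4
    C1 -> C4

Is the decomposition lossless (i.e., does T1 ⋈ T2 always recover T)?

Yes

Common attributes: T1 ∩ T2 = {C2, C6, C7}.
Closure of {C2, C6, C7}: C6 → C5 applies, adding C5; C2 → C1, C5 applies, adding C1; C5 → C1, C4 applies, adding C4. So (C2, C6, C7)⁺ = {C1, C2, C4, C5, C6, C7}.
This closure contains every attribute of T2, so T1 ∩ T2 → T2. The join is lossless.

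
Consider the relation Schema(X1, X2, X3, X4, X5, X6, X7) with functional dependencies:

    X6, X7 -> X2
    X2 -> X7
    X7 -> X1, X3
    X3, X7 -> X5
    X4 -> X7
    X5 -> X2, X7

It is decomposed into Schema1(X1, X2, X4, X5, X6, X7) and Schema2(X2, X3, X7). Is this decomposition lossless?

Common attributes: Schema1 ∩ Schema2 = {X2, X7}.
Closure of {X2, X7}: X7 → X1, X3 applies, adding X1, X3; X3, X7 → X5 applies, adding X5. So (X2, X7)⁺ = {X1, X2, X3, X5, X7}.
This closure contains every attribute of Schema2, so Schema1 ∩ Schema2 → Schema2. The join is lossless.

Yes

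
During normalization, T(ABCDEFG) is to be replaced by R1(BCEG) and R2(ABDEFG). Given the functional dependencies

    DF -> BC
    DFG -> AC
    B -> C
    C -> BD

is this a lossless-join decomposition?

Yes

Common attributes: R1 ∩ R2 = {BEG}.
Closure of {BEG}: B → C applies, adding C; C → BD applies, adding D. So (BEG)⁺ = {BCDEG}.
This closure contains every attribute of R1, so R1 ∩ R2 → R1. The join is lossless.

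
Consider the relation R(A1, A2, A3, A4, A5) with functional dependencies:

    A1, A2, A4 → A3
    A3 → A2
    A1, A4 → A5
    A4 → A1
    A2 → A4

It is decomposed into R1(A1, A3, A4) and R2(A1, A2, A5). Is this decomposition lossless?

No

Common attributes: R1 ∩ R2 = {A1}.
No dependency enlarges {A1}, so (A1)⁺ = {A1}.
The closure contains neither all of R1 = {A1, A3, A4} nor all of R2 = {A1, A2, A5}, so the common attributes are not a superkey of either fragment. The join is lossy.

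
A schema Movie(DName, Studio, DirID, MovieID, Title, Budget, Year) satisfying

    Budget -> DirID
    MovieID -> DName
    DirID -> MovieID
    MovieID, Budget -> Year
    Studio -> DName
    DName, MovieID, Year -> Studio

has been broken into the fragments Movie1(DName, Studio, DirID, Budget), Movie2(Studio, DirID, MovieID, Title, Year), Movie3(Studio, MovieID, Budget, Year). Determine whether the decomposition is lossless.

No

Chase test. Columns are DName, Studio, DirID, MovieID, Title, Budget, Year; row i has aⱼ where attribute j ∈ Moviei, else bᵢⱼ.
Initial tableau (one row per fragment):
  row 1: a1 a2 a3 b14 b15 a6 b17
  row 2: b21 a2 a3 a4 a5 b26 a7
  row 3: b31 a2 b33 a4 b35 a6 a7
Rows 1 and 3 agree on Budget; apply Budget→DirID and equate their DirID entries.
Rows 2 and 3 agree on MovieID; apply MovieID→DName and equate their DName entries.
Rows 1 and 2 agree on DirID; apply DirID→MovieID and equate their MovieID entries.
Rows 1 and 3 agree on MovieID, Budget; apply MovieID, Budget→Year and equate their Year entries.
Rows 1 and 2 agree on Studio; apply Studio→DName and equate their DName entries.
No row becomes fully distinguished — the join is lossy.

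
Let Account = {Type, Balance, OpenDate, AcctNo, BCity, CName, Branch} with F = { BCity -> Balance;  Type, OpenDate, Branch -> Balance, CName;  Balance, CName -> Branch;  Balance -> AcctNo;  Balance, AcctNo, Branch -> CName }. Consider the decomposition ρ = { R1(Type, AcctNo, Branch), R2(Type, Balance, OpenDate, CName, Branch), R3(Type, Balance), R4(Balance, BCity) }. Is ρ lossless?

Chase test. Columns are Type, Balance, OpenDate, AcctNo, BCity, CName, Branch; row i has aⱼ where attribute j ∈ Ri, else bᵢⱼ.
Initial tableau (one row per fragment):
  row 1: a1 b12 b13 a4 b15 b16 a7
  row 2: a1 a2 a3 b24 b25 a6 a7
  row 3: a1 a2 b33 b34 b35 b36 b37
  row 4: b41 a2 b43 b44 a5 b46 b47
Rows 2 and 3 agree on Balance; apply Balance→AcctNo and equate their AcctNo entries.
Rows 2 and 4 agree on Balance; apply Balance→AcctNo and equate their AcctNo entries.
No row becomes fully distinguished — the join is lossy.

No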